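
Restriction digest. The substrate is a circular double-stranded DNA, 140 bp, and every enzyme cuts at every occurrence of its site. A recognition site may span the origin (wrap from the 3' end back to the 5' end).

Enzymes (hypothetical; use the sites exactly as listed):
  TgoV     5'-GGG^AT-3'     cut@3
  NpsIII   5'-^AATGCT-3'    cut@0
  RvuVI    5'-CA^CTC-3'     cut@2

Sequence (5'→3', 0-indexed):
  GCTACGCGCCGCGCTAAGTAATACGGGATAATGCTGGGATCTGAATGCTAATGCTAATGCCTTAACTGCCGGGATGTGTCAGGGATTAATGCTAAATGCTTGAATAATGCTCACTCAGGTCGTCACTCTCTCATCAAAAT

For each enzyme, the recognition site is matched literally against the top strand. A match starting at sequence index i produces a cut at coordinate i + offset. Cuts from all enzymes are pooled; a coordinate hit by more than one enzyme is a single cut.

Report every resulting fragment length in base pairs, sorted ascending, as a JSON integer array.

Per-enzyme occurrences:
  TgoV (GGGAT, off=3): starts [24, 35, 70, 81] → cuts [27, 38, 73, 84]
  NpsIII (AATGCT, off=0): starts [29, 43, 49, 87, 94, 105, 137] → cuts [29, 43, 49, 87, 94, 105, 137]
  RvuVI (CACTC, off=2): starts [111, 123] → cuts [113, 125]

Pooled cuts: [27, 29, 38, 43, 49, 73, 84, 87, 94, 105, 113, 125, 137]

Fragments:
  27→29: 2 bp
  29→38: 9 bp
  38→43: 5 bp
  43→49: 6 bp
  49→73: 24 bp
  73→84: 11 bp
  84→87: 3 bp
  87→94: 7 bp
  94→105: 11 bp
  105→113: 8 bp
  113→125: 12 bp
  125→137: 12 bp
  137→27 (wrap): 140-137+27 = 30 bp

[2,3,5,6,7,8,9,11,11,12,12,24,30]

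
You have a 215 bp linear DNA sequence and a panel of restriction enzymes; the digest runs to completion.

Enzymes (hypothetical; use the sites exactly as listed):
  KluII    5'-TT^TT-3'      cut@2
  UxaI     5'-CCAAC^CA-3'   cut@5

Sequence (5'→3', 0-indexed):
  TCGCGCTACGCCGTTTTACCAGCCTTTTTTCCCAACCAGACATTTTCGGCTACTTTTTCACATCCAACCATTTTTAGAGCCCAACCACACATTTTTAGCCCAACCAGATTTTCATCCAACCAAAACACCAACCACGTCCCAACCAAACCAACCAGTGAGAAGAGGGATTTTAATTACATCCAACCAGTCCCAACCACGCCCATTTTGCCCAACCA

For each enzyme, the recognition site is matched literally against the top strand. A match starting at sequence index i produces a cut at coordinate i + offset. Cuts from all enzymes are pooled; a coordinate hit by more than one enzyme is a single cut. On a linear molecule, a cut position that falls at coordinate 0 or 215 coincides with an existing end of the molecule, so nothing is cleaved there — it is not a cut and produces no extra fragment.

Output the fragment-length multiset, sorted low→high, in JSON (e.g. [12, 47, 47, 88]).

[1,1,1,1,1,2,4,6,8,8,8,9,9,10,10,10,10,11,11,11,12,12,12,15,15,17]

Site scan:
  KluII (TTTT, off=2): starts [13, 24, 25, 26, 42, 53, 54, 70, 71, 91, 92, 108, 167, 202] → cuts [15, 26, 27, 28, 44, 55, 56, 72, 73, 93, 94, 110, 169, 204]
  UxaI (CCAACCA, off=5): starts [31, 63, 80, 99, 115, 127, 138, 147, 179, 189, 208] → cuts [36, 68, 85, 104, 120, 132, 143, 152, 184, 194, 213]

Pooled cuts: [15, 26, 27, 28, 36, 44, 55, 56, 68, 72, 73, 85, 93, 94, 104, 110, 120, 132, 143, 152, 169, 184, 194, 204, 213]

Fragments:
  [0,15): 15 bp
  [15,26): 11 bp
  [26,27): 1 bp
  [27,28): 1 bp
  [28,36): 8 bp
  [36,44): 8 bp
  [44,55): 11 bp
  [55,56): 1 bp
  [56,68): 12 bp
  [68,72): 4 bp
  [72,73): 1 bp
  [73,85): 12 bp
  [85,93): 8 bp
  [93,94): 1 bp
  [94,104): 10 bp
  [104,110): 6 bp
  [110,120): 10 bp
  [120,132): 12 bp
  [132,143): 11 bp
  [143,152): 9 bp
  [152,169): 17 bp
  [169,184): 15 bp
  [184,194): 10 bp
  [194,204): 10 bp
  [204,213): 9 bp
  [213,215): 2 bp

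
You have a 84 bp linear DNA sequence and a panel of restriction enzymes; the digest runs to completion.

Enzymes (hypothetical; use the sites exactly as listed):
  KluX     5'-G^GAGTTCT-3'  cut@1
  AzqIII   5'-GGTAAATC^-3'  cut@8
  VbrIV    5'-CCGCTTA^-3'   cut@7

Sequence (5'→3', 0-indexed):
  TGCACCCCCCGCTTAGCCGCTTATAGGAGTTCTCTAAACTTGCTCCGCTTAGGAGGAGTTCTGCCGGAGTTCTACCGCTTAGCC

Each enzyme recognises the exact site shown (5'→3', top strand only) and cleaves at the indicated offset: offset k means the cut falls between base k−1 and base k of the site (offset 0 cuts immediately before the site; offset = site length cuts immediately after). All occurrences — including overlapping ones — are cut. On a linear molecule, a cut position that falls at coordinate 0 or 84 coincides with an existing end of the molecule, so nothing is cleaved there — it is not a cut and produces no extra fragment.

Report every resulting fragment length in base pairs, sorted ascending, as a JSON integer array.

Per-enzyme occurrences:
  KluX GGAGTTCT/1: at [25, 54, 65] ⇒ [26, 55, 66]
  AzqIII (GGTAAATC, off=8): no sites
  VbrIV CCGCTTA/7: at [8, 16, 44, 74] ⇒ [15, 23, 51, 81]

All cut coordinates (distinct, sorted): [15, 23, 26, 51, 55, 66, 81]

Fragments:
  [0,15): 15 bp
  [15,23): 8 bp
  [23,26): 3 bp
  [26,51): 25 bp
  [51,55): 4 bp
  [55,66): 11 bp
  [66,81): 15 bp
  [81,84): 3 bp

[3,3,4,8,11,15,15,25]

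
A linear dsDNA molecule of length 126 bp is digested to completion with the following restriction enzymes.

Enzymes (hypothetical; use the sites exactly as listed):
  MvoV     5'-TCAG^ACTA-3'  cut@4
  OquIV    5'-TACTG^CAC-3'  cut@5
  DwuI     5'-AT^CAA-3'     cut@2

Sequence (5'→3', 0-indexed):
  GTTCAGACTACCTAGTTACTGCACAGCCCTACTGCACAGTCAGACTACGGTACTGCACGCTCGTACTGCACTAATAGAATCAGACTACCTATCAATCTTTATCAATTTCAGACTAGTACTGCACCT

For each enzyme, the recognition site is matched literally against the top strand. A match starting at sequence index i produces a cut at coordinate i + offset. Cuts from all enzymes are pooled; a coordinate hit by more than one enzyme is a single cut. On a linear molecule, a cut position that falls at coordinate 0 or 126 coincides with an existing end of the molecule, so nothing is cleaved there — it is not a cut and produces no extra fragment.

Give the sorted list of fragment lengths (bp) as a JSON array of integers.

[5,6,9,9,9,10,10,12,13,13,15,15]

Per-enzyme occurrences:
  MvoV TCAGACTA/4: at [2, 39, 79, 107] ⇒ [6, 43, 83, 111]
  OquIV TACTGCAC/5: at [16, 29, 50, 63, 116] ⇒ [21, 34, 55, 68, 121]
  DwuI ATCAA/2: at [90, 100] ⇒ [92, 102]

All cut coordinates (distinct, sorted): [6, 21, 34, 43, 55, 68, 83, 92, 102, 111, 121]

Fragments:
  [0,6): 6 bp
  [6,21): 15 bp
  [21,34): 13 bp
  [34,43): 9 bp
  [43,55): 12 bp
  [55,68): 13 bp
  [68,83): 15 bp
  [83,92): 9 bp
  [92,102): 10 bp
  [102,111): 9 bp
  [111,121): 10 bp
  [121,126): 5 bp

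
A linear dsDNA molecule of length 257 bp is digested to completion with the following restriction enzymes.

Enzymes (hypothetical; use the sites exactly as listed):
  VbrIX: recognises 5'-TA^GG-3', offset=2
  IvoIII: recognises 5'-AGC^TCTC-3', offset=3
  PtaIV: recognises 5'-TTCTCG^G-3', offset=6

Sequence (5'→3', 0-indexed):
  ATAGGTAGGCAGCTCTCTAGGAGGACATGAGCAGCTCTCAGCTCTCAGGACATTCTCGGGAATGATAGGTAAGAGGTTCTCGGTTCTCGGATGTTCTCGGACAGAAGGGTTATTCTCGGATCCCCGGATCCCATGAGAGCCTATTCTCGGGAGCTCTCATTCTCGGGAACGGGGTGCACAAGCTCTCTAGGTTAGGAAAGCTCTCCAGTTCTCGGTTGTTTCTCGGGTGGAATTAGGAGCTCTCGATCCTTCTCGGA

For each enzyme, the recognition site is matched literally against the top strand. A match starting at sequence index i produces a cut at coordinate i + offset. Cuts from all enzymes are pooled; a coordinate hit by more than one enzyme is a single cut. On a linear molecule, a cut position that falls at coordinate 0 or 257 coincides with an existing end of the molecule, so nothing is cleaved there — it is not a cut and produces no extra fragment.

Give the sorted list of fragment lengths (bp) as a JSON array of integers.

Per-enzyme occurrences:
  VbrIX (TAGG, off=2): starts [1, 5, 17, 65, 187, 192, 233] → cuts [3, 7, 19, 67, 189, 194, 235]
  IvoIII (AGCTCTC, off=3): starts [10, 32, 39, 151, 180, 198, 237] → cuts [13, 35, 42, 154, 183, 201, 240]
  PtaIV (TTCTCGG, off=6): starts [52, 76, 83, 93, 112, 143, 159, 208, 219, 249] → cuts [58, 82, 89, 99, 118, 149, 165, 214, 225, 255]

Pooled cuts: [3, 7, 13, 19, 35, 42, 58, 67, 82, 89, 99, 118, 149, 154, 165, 183, 189, 194, 201, 214, 225, 235, 240, 255]

Fragment lengths:
  [0,3): 3 bp
  [3,7): 4 bp
  [7,13): 6 bp
  [13,19): 6 bp
  [19,35): 16 bp
  [35,42): 7 bp
  [42,58): 16 bp
  [58,67): 9 bp
  [67,82): 15 bp
  [82,89): 7 bp
  [89,99): 10 bp
  [99,118): 19 bp
  [118,149): 31 bp
  [149,154): 5 bp
  [154,165): 11 bp
  [165,183): 18 bp
  [183,189): 6 bp
  [189,194): 5 bp
  [194,201): 7 bp
  [201,214): 13 bp
  [214,225): 11 bp
  [225,235): 10 bp
  [235,240): 5 bp
  [240,255): 15 bp
  [255,257): 2 bp

[2,3,4,5,5,5,6,6,6,7,7,7,9,10,10,11,11,13,15,15,16,16,18,19,31]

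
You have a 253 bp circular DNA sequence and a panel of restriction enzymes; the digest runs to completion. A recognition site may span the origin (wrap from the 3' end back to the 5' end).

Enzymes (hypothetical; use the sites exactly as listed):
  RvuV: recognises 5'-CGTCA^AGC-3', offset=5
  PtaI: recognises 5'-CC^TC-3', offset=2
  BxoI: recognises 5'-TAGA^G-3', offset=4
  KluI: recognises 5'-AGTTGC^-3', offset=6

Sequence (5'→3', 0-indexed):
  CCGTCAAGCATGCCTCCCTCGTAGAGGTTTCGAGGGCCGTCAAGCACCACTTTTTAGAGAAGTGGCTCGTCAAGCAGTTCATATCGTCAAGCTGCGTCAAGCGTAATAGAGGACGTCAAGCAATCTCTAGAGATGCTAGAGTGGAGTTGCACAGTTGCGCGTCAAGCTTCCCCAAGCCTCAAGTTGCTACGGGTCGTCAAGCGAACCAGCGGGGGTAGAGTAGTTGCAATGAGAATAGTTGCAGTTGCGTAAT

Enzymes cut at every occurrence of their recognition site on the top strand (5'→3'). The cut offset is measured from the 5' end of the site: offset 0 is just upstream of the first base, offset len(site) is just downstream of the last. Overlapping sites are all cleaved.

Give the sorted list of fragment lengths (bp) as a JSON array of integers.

[4,6,6,7,8,8,8,8,9,9,10,10,11,11,12,13,14,14,15,16,17,17,20]

Per-enzyme occurrences:
  RvuV (CGTCAAGC, off=5): starts [1, 37, 67, 84, 94, 113, 159, 194] → cuts [6, 42, 72, 89, 99, 118, 164, 199]
  PtaI (CCTC, off=2): starts [12, 16, 176] → cuts [14, 18, 178]
  BxoI (TAGAG, off=4): starts [21, 54, 106, 127, 136, 215] → cuts [25, 58, 110, 131, 140, 219]
  KluI (AGTTGC, off=6): starts [144, 152, 181, 221, 236, 242] → cuts [150, 158, 187, 227, 242, 248]

All cut coordinates (distinct, sorted): [6, 14, 18, 25, 42, 58, 72, 89, 99, 110, 118, 131, 140, 150, 158, 164, 178, 187, 199, 219, 227, 242, 248]

Fragments:
  6→14: 8 bp
  14→18: 4 bp
  18→25: 7 bp
  25→42: 17 bp
  42→58: 16 bp
  58→72: 14 bp
  72→89: 17 bp
  89→99: 10 bp
  99→110: 11 bp
  110→118: 8 bp
  118→131: 13 bp
  131→140: 9 bp
  140→150: 10 bp
  150→158: 8 bp
  158→164: 6 bp
  164→178: 14 bp
  178→187: 9 bp
  187→199: 12 bp
  199→219: 20 bp
  219→227: 8 bp
  227→242: 15 bp
  242→248: 6 bp
  248→6 (wrap): 253-248+6 = 11 bp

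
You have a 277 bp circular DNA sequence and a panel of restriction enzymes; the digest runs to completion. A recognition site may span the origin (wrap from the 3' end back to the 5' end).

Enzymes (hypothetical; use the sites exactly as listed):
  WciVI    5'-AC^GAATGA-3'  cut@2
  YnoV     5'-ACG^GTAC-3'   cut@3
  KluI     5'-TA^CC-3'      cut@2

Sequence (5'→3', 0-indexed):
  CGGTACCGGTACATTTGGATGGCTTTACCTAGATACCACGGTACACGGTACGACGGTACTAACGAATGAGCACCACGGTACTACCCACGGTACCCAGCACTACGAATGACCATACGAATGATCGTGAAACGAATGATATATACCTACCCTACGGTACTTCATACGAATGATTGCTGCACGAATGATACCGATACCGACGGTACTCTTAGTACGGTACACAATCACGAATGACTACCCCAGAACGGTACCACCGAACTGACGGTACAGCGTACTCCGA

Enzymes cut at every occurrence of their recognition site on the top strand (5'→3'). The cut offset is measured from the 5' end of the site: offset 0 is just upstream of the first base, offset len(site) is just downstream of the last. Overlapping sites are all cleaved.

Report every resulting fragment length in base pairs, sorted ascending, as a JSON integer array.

Scan for sites:
  WciVI (ACGAATGA, off=2): starts [61, 101, 113, 128, 162, 177, 223] → cuts [63, 103, 115, 130, 164, 179, 225]
  YnoV (ACGGTAC, off=3): starts [37, 44, 52, 74, 86, 150, 196, 210, 241, 258, 276] → cuts [2, 40, 47, 55, 77, 89, 153, 199, 213, 244, 261]
  KluI (TACC, off=2): starts [3, 25, 33, 81, 90, 140, 144, 185, 191, 232, 245] → cuts [5, 27, 35, 83, 92, 142, 146, 187, 193, 234, 247]

All cut coordinates (distinct, sorted): [2, 5, 27, 35, 40, 47, 55, 63, 77, 83, 89, 92, 103, 115, 130, 142, 146, 153, 164, 179, 187, 193, 199, 213, 225, 234, 244, 247, 261]

Fragment lengths:
  2→5: 3 bp
  5→27: 22 bp
  27→35: 8 bp
  35→40: 5 bp
  40→47: 7 bp
  47→55: 8 bp
  55→63: 8 bp
  63→77: 14 bp
  77→83: 6 bp
  83→89: 6 bp
  89→92: 3 bp
  92→103: 11 bp
  103→115: 12 bp
  115→130: 15 bp
  130→142: 12 bp
  142→146: 4 bp
  146→153: 7 bp
  153→164: 11 bp
  164→179: 15 bp
  179→187: 8 bp
  187→193: 6 bp
  193→199: 6 bp
  199→213: 14 bp
  213→225: 12 bp
  225→234: 9 bp
  234→244: 10 bp
  244→247: 3 bp
  247→261: 14 bp
  261→2 (wrap): 277-261+2 = 18 bp

[3,3,3,4,5,6,6,6,6,7,7,8,8,8,8,9,10,11,11,12,12,12,14,14,14,15,15,18,22]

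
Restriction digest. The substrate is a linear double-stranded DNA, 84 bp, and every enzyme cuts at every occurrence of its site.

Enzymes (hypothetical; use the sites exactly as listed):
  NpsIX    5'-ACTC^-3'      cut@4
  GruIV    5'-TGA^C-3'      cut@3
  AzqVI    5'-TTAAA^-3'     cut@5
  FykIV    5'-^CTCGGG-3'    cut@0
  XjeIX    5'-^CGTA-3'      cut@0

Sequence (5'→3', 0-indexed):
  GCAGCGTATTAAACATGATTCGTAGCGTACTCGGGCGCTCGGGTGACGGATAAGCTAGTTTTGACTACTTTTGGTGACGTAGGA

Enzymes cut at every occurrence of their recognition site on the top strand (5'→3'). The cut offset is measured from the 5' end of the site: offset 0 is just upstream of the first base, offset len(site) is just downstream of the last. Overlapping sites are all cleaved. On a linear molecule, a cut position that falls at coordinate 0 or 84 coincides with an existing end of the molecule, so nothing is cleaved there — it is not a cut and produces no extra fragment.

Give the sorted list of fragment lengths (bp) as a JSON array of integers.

Per-enzyme occurrences:
  NpsIX ACTC/4: at [28] ⇒ [32]
  GruIV TGAC/3: at [43, 61, 74] ⇒ [46, 64, 77]
  AzqVI TTAAA/5: at [8] ⇒ [13]
  FykIV CTCGGG/0: at [29, 37] ⇒ [29, 37]
  XjeIX CGTA/0: at [4, 20, 25, 77] ⇒ [4, 20, 25, 77]

All cut coordinates (distinct, sorted): [4, 13, 20, 25, 29, 32, 37, 46, 64, 77]

Fragments:
  [0,4): 4 bp
  [4,13): 9 bp
  [13,20): 7 bp
  [20,25): 5 bp
  [25,29): 4 bp
  [29,32): 3 bp
  [32,37): 5 bp
  [37,46): 9 bp
  [46,64): 18 bp
  [64,77): 13 bp
  [77,84): 7 bp

[3,4,4,5,5,7,7,9,9,13,18]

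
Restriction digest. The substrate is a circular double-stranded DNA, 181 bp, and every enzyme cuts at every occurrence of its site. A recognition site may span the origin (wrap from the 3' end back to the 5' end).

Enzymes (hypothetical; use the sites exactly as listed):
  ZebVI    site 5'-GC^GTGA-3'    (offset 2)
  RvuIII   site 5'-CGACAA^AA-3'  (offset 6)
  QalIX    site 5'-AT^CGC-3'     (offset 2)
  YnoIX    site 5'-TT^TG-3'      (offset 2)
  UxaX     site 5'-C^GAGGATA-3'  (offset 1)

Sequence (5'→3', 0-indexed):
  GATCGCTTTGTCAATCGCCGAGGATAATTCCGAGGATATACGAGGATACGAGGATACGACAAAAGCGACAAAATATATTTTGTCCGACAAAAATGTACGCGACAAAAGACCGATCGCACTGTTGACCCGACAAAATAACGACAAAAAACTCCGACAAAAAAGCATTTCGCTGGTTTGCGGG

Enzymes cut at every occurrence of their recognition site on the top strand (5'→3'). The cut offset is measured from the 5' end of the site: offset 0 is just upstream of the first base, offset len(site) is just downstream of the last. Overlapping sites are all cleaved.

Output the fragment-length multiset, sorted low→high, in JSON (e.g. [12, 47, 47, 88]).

[4,5,7,8,9,9,9,9,10,10,11,12,13,13,15,18,19]

Scan for sites:
  ZebVI (GCGTGA, off=2): no sites
  RvuIII (CGACAAAA, off=6): starts [56, 65, 84, 99, 127, 138, 151] → cuts [62, 71, 90, 105, 133, 144, 157]
  QalIX (ATCGC, off=2): starts [1, 13, 112] → cuts [3, 15, 114]
  YnoIX (TTTG, off=2): starts [6, 78, 173] → cuts [8, 80, 175]
  UxaX (CGAGGATA, off=1): starts [18, 30, 40, 48] → cuts [19, 31, 41, 49]

All cut coordinates (distinct, sorted): [3, 8, 15, 19, 31, 41, 49, 62, 71, 80, 90, 105, 114, 133, 144, 157, 175]

Fragment lengths:
  3→8: 5 bp
  8→15: 7 bp
  15→19: 4 bp
  19→31: 12 bp
  31→41: 10 bp
  41→49: 8 bp
  49→62: 13 bp
  62→71: 9 bp
  71→80: 9 bp
  80→90: 10 bp
  90→105: 15 bp
  105→114: 9 bp
  114→133: 19 bp
  133→144: 11 bp
  144→157: 13 bp
  157→175: 18 bp
  175→3 (wrap): 181-175+3 = 9 bp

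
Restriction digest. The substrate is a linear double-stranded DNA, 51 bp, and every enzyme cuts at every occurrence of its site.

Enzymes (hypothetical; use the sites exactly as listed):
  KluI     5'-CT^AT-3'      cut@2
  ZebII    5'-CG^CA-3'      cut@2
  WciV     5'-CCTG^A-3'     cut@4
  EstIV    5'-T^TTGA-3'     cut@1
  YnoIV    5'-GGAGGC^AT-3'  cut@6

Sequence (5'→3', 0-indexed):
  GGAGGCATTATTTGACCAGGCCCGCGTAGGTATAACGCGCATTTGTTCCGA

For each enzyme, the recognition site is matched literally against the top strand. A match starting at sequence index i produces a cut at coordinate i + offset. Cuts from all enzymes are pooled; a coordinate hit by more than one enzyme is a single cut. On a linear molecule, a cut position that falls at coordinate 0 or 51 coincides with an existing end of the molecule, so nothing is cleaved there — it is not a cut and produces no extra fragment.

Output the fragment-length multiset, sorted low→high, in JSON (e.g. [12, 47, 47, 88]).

[5,6,12,28]

Per-enzyme occurrences:
  KluI (CTAT, off=2): no sites
  ZebII (CGCA, off=2): starts [37] → cuts [39]
  WciV (CCTGA, off=4): no sites
  EstIV (TTTGA, off=1): starts [10] → cuts [11]
  YnoIV (GGAGGCAT, off=6): starts [0] → cuts [6]

Pooled cuts: [6, 11, 39]

Fragments:
  [0,6): 6 bp
  [6,11): 5 bp
  [11,39): 28 bp
  [39,51): 12 bp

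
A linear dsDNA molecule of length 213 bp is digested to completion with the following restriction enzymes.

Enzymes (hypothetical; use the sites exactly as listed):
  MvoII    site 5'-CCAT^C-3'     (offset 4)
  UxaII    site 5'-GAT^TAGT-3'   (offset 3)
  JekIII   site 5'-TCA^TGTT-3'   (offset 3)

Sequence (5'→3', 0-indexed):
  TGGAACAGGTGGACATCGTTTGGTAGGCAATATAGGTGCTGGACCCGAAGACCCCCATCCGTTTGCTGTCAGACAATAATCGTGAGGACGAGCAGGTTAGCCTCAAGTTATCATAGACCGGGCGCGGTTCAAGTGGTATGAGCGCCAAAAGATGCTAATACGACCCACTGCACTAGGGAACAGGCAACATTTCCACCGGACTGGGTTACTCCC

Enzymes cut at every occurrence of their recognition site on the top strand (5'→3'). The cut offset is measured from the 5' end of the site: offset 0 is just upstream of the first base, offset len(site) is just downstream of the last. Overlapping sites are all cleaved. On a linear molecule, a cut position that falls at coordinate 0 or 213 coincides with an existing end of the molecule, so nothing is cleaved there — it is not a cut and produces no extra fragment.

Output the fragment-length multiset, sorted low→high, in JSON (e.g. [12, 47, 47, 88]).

[58,155]

Site scan:
  MvoII (CCATC, off=4): starts [54] → cuts [58]
  UxaII (GATTAGT, off=3): no sites
  JekIII (TCATGTT, off=3): no sites

All cut coordinates (distinct, sorted): [58]

Fragment lengths:
  [0,58): 58 bp
  [58,213): 155 bp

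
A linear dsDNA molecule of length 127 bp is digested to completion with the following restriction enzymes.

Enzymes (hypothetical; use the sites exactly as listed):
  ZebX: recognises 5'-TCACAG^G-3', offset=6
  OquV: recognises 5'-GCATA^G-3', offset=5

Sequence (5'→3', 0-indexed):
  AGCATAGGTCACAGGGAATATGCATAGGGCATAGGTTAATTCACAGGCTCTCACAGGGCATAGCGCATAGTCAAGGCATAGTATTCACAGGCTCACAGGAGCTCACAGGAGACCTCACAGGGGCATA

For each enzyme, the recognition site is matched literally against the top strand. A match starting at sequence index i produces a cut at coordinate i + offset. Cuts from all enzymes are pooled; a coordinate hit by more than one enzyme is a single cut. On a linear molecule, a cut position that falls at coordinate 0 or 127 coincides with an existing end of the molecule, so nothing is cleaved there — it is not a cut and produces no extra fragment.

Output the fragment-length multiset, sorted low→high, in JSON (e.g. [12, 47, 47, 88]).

Scan for sites:
  ZebX TCACAGG/6: at [8, 40, 50, 84, 92, 102, 114] ⇒ [14, 46, 56, 90, 98, 108, 120]
  OquV GCATAG/5: at [1, 21, 28, 57, 64, 75] ⇒ [6, 26, 33, 62, 69, 80]

Pooled cuts: [6, 14, 26, 33, 46, 56, 62, 69, 80, 90, 98, 108, 120]

Fragment lengths:
  [0,6): 6 bp
  [6,14): 8 bp
  [14,26): 12 bp
  [26,33): 7 bp
  [33,46): 13 bp
  [46,56): 10 bp
  [56,62): 6 bp
  [62,69): 7 bp
  [69,80): 11 bp
  [80,90): 10 bp
  [90,98): 8 bp
  [98,108): 10 bp
  [108,120): 12 bp
  [120,127): 7 bp

[6,6,7,7,7,8,8,10,10,10,11,12,12,13]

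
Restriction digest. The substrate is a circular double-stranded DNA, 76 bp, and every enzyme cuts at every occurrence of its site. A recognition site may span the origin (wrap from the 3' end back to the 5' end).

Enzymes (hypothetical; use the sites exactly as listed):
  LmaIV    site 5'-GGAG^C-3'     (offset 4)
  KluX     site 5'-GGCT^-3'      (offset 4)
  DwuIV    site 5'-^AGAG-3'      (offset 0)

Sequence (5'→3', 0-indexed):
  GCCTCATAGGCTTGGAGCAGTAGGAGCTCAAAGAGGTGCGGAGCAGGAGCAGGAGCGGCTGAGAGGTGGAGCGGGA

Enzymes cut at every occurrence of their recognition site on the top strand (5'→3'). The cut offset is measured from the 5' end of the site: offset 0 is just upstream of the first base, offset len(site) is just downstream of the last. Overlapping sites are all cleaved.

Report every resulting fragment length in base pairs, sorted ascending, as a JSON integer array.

[1,5,5,5,6,6,6,9,10,11,12]

Scan for sites:
  LmaIV (GGAGC, off=4): starts [13, 22, 39, 45, 51, 67, 73] → cuts [1, 17, 26, 43, 49, 55, 71]
  KluX (GGCT, off=4): starts [8, 56] → cuts [12, 60]
  DwuIV (AGAG, off=0): starts [31, 61] → cuts [31, 61]

Pooled cuts: [1, 12, 17, 26, 31, 43, 49, 55, 60, 61, 71]

Fragment lengths:
  1→12: 11 bp
  12→17: 5 bp
  17→26: 9 bp
  26→31: 5 bp
  31→43: 12 bp
  43→49: 6 bp
  49→55: 6 bp
  55→60: 5 bp
  60→61: 1 bp
  61→71: 10 bp
  71→1 (wrap): 76-71+1 = 6 bp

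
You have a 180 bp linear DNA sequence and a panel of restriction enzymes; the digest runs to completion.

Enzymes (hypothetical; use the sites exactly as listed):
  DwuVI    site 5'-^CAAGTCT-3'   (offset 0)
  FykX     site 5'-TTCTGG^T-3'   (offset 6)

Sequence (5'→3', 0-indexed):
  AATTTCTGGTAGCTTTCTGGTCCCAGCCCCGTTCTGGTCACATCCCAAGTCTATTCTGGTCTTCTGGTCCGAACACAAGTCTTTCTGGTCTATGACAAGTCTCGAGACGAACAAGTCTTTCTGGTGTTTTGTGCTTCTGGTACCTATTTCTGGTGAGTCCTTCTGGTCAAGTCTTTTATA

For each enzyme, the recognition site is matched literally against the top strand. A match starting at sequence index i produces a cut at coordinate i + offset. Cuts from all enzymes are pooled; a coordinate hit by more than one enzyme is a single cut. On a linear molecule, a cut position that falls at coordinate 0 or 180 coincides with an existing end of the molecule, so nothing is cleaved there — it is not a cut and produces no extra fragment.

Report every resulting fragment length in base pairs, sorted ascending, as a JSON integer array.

Scan for sites:
  DwuVI CAAGTCT/0: at [45, 75, 95, 111, 167] ⇒ [45, 75, 95, 111, 167]
  FykX TTCTGGT/6: at [3, 14, 31, 53, 61, 82, 118, 134, 147, 160] ⇒ [9, 20, 37, 59, 67, 88, 124, 140, 153, 166]

Pooled cuts: [9, 20, 37, 45, 59, 67, 75, 88, 95, 111, 124, 140, 153, 166, 167]

Fragment lengths:
  [0,9): 9 bp
  [9,20): 11 bp
  [20,37): 17 bp
  [37,45): 8 bp
  [45,59): 14 bp
  [59,67): 8 bp
  [67,75): 8 bp
  [75,88): 13 bp
  [88,95): 7 bp
  [95,111): 16 bp
  [111,124): 13 bp
  [124,140): 16 bp
  [140,153): 13 bp
  [153,166): 13 bp
  [166,167): 1 bp
  [167,180): 13 bp

[1,7,8,8,8,9,11,13,13,13,13,13,14,16,16,17]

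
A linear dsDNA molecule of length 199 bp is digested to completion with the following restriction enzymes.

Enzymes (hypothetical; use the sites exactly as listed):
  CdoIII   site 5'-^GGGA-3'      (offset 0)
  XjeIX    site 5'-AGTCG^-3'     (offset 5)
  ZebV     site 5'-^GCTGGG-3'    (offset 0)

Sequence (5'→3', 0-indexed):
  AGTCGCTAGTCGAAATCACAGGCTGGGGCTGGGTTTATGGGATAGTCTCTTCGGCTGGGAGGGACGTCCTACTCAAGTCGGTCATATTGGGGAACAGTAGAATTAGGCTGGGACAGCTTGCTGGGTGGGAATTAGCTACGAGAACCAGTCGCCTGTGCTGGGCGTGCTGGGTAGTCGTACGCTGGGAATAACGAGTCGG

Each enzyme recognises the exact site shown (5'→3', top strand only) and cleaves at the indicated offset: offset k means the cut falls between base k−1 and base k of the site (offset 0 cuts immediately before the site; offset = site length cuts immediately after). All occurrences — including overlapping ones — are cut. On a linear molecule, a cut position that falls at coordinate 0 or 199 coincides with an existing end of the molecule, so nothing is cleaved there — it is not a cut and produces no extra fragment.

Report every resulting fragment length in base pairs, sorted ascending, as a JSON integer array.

Site scan:
  CdoIII GGGA/0: at [38, 56, 60, 89, 109, 126, 183] ⇒ [38, 56, 60, 89, 109, 126, 183]
  XjeIX AGTCG/5: at [0, 7, 75, 146, 172, 193] ⇒ [5, 12, 80, 151, 177, 198]
  ZebV GCTGGG/0: at [21, 27, 53, 106, 119, 156, 165, 180] ⇒ [21, 27, 53, 106, 119, 156, 165, 180]

Pooled cuts: [5, 12, 21, 27, 38, 53, 56, 60, 80, 89, 106, 109, 119, 126, 151, 156, 165, 177, 180, 183, 198]

Fragment lengths:
  [0,5): 5 bp
  [5,12): 7 bp
  [12,21): 9 bp
  [21,27): 6 bp
  [27,38): 11 bp
  [38,53): 15 bp
  [53,56): 3 bp
  [56,60): 4 bp
  [60,80): 20 bp
  [80,89): 9 bp
  [89,106): 17 bp
  [106,109): 3 bp
  [109,119): 10 bp
  [119,126): 7 bp
  [126,151): 25 bp
  [151,156): 5 bp
  [156,165): 9 bp
  [165,177): 12 bp
  [177,180): 3 bp
  [180,183): 3 bp
  [183,198): 15 bp
  [198,199): 1 bp

[1,3,3,3,3,4,5,5,6,7,7,9,9,9,10,11,12,15,15,17,20,25]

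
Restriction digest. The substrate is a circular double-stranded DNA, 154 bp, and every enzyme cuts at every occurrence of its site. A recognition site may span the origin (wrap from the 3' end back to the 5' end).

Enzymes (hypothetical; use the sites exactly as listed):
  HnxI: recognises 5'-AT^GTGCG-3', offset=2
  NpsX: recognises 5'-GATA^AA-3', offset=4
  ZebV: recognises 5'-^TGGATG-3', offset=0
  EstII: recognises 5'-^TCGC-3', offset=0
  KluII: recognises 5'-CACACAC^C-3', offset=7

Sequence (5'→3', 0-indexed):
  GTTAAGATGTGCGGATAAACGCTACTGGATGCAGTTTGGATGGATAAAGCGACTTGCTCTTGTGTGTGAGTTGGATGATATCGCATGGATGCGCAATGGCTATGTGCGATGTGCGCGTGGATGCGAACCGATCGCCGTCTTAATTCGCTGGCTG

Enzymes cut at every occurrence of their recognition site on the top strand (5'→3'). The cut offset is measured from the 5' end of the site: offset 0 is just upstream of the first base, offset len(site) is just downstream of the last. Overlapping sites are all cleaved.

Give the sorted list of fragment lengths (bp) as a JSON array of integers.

[5,7,7,8,9,9,10,11,13,14,18,18,25]

Per-enzyme occurrences:
  HnxI ATGTGCG/2: at [6, 101, 108] ⇒ [8, 103, 110]
  NpsX GATAAA/4: at [13, 42] ⇒ [17, 46]
  ZebV TGGATG/0: at [25, 36, 71, 85, 117] ⇒ [25, 36, 71, 85, 117]
  EstII TCGC/0: at [80, 131, 144] ⇒ [80, 131, 144]
  KluII (CACACACC, off=7): no sites

All cut coordinates (distinct, sorted): [8, 17, 25, 36, 46, 71, 80, 85, 103, 110, 117, 131, 144]

Fragments:
  8→17: 9 bp
  17→25: 8 bp
  25→36: 11 bp
  36→46: 10 bp
  46→71: 25 bp
  71→80: 9 bp
  80→85: 5 bp
  85→103: 18 bp
  103→110: 7 bp
  110→117: 7 bp
  117→131: 14 bp
  131→144: 13 bp
  144→8 (wrap): 154-144+8 = 18 bp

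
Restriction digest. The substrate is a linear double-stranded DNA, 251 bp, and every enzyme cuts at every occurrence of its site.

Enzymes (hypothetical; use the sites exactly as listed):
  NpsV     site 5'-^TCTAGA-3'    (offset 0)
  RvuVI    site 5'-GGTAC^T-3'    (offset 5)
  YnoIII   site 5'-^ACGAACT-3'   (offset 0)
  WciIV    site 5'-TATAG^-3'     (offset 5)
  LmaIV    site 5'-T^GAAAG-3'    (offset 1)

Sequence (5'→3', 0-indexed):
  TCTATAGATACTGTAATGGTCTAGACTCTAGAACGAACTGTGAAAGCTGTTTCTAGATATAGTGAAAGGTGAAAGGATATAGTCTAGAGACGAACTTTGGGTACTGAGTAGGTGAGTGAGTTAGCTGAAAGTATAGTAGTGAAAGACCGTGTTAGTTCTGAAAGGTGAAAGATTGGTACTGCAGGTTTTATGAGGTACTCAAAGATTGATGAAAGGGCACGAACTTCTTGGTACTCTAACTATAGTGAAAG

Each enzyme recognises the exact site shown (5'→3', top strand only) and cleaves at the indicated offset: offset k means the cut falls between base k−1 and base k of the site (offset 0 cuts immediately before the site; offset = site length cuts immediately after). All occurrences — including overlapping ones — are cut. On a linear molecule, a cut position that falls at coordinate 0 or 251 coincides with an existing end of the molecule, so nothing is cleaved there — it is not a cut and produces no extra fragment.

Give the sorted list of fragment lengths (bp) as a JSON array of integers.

[1,1,4,5,6,7,7,7,7,7,8,9,10,10,11,11,12,12,12,13,15,16,19,19,22]

Site scan:
  NpsV TCTAGA/0: at [19, 26, 51, 82] ⇒ [19, 26, 51, 82]
  RvuVI GGTACT/5: at [99, 174, 193, 229] ⇒ [104, 179, 198, 234]
  YnoIII ACGAACT/0: at [32, 89, 218] ⇒ [32, 89, 218]
  WciIV TATAG/5: at [2, 57, 77, 131, 240] ⇒ [7, 62, 82, 136, 245]
  LmaIV TGAAAG/1: at [40, 62, 69, 125, 139, 158, 165, 209, 245] ⇒ [41, 63, 70, 126, 140, 159, 166, 210, 246]

All cut coordinates (distinct, sorted): [7, 19, 26, 32, 41, 51, 62, 63, 70, 82, 89, 104, 126, 136, 140, 159, 166, 179, 198, 210, 218, 234, 245, 246]

Fragment lengths:
  [0,7): 7 bp
  [7,19): 12 bp
  [19,26): 7 bp
  [26,32): 6 bp
  [32,41): 9 bp
  [41,51): 10 bp
  [51,62): 11 bp
  [62,63): 1 bp
  [63,70): 7 bp
  [70,82): 12 bp
  [82,89): 7 bp
  [89,104): 15 bp
  [104,126): 22 bp
  [126,136): 10 bp
  [136,140): 4 bp
  [140,159): 19 bp
  [159,166): 7 bp
  [166,179): 13 bp
  [179,198): 19 bp
  [198,210): 12 bp
  [210,218): 8 bp
  [218,234): 16 bp
  [234,245): 11 bp
  [245,246): 1 bp
  [246,251): 5 bp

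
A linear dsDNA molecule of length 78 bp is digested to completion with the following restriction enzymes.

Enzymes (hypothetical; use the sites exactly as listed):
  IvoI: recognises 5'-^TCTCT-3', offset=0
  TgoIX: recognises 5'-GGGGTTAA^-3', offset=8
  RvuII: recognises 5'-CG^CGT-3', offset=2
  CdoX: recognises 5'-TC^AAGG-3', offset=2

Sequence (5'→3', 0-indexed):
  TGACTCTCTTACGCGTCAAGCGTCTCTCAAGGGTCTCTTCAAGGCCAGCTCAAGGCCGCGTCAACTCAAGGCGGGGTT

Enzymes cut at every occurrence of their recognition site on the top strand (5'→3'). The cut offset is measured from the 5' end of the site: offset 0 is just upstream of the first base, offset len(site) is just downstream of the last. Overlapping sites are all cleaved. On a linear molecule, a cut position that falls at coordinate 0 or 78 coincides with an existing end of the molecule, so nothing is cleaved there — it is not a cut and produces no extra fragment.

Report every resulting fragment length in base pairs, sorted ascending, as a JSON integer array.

Per-enzyme occurrences:
  IvoI (TCTCT, off=0): starts [4, 22, 33] → cuts [4, 22, 33]
  TgoIX (GGGGTTAA, off=8): no sites
  RvuII (CGCGT, off=2): starts [11, 56] → cuts [13, 58]
  CdoX (TCAAGG, off=2): starts [26, 38, 49, 65] → cuts [28, 40, 51, 67]

Pooled cuts: [4, 13, 22, 28, 33, 40, 51, 58, 67]

Fragment lengths:
  [0,4): 4 bp
  [4,13): 9 bp
  [13,22): 9 bp
  [22,28): 6 bp
  [28,33): 5 bp
  [33,40): 7 bp
  [40,51): 11 bp
  [51,58): 7 bp
  [58,67): 9 bp
  [67,78): 11 bp

[4,5,6,7,7,9,9,9,11,11]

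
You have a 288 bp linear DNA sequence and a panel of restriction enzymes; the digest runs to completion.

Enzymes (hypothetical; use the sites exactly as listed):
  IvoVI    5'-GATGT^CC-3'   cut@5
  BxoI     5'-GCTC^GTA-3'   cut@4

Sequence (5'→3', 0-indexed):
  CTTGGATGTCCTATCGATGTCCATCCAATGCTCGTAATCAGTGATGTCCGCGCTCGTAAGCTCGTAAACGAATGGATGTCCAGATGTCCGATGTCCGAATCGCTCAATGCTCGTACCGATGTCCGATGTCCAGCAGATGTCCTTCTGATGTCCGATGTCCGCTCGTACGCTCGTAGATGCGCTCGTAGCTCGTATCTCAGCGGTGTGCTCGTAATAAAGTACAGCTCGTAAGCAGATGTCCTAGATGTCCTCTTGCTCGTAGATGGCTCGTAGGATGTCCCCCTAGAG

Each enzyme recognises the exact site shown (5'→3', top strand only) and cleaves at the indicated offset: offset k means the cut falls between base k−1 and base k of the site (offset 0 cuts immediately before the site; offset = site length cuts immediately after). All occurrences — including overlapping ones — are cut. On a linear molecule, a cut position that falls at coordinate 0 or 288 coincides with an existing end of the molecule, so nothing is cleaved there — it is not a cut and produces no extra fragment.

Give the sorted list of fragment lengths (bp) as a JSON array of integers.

Scan for sites:
  IvoVI (GATGTCC, off=5): starts [4, 15, 42, 74, 82, 89, 117, 124, 135, 146, 153, 234, 243, 273] → cuts [9, 20, 47, 79, 87, 94, 122, 129, 140, 151, 158, 239, 248, 278]
  BxoI (GCTCGTA, off=4): starts [29, 51, 59, 108, 160, 168, 180, 187, 206, 223, 254, 265] → cuts [33, 55, 63, 112, 164, 172, 184, 191, 210, 227, 258, 269]

All cut coordinates (distinct, sorted): [9, 20, 33, 47, 55, 63, 79, 87, 94, 112, 122, 129, 140, 151, 158, 164, 172, 184, 191, 210, 227, 239, 248, 258, 269, 278]

Fragment lengths:
  [0,9): 9 bp
  [9,20): 11 bp
  [20,33): 13 bp
  [33,47): 14 bp
  [47,55): 8 bp
  [55,63): 8 bp
  [63,79): 16 bp
  [79,87): 8 bp
  [87,94): 7 bp
  [94,112): 18 bp
  [112,122): 10 bp
  [122,129): 7 bp
  [129,140): 11 bp
  [140,151): 11 bp
  [151,158): 7 bp
  [158,164): 6 bp
  [164,172): 8 bp
  [172,184): 12 bp
  [184,191): 7 bp
  [191,210): 19 bp
  [210,227): 17 bp
  [227,239): 12 bp
  [239,248): 9 bp
  [248,258): 10 bp
  [258,269): 11 bp
  [269,278): 9 bp
  [278,288): 10 bp

[6,7,7,7,7,8,8,8,8,9,9,9,10,10,10,11,11,11,11,12,12,13,14,16,17,18,19]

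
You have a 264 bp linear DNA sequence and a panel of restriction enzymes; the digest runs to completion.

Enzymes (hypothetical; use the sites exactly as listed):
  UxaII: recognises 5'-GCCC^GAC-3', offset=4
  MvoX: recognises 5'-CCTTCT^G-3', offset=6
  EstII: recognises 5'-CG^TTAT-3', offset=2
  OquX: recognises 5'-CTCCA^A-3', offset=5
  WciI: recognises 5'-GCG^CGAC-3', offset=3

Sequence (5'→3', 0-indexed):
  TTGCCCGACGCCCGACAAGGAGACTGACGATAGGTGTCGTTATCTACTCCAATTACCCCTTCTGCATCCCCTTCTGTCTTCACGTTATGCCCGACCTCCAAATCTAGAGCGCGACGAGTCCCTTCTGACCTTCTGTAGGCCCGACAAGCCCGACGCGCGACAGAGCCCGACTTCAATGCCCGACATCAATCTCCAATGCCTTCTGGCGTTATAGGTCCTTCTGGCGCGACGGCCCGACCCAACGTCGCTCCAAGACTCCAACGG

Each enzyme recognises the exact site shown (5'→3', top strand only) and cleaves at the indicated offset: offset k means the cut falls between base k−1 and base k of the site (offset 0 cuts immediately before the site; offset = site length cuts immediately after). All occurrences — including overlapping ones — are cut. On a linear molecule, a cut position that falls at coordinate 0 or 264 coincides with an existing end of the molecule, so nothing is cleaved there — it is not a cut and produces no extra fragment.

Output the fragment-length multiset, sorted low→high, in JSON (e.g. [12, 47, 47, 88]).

Site scan:
  UxaII GCCCGAC/4: at [2, 9, 88, 138, 147, 164, 177, 231] ⇒ [6, 13, 92, 142, 151, 168, 181, 235]
  MvoX CCTTCTG/6: at [57, 69, 120, 128, 198, 216] ⇒ [63, 75, 126, 134, 204, 222]
  EstII CGTTAT/2: at [37, 82, 206] ⇒ [39, 84, 208]
  OquX CTCCAA/5: at [46, 95, 190, 247, 255] ⇒ [51, 100, 195, 252, 260]
  WciI GCGCGAC/3: at [108, 154, 223] ⇒ [111, 157, 226]

All cut coordinates (distinct, sorted): [6, 13, 39, 51, 63, 75, 84, 92, 100, 111, 126, 134, 142, 151, 157, 168, 181, 195, 204, 208, 222, 226, 235, 252, 260]

Fragment lengths:
  [0,6): 6 bp
  [6,13): 7 bp
  [13,39): 26 bp
  [39,51): 12 bp
  [51,63): 12 bp
  [63,75): 12 bp
  [75,84): 9 bp
  [84,92): 8 bp
  [92,100): 8 bp
  [100,111): 11 bp
  [111,126): 15 bp
  [126,134): 8 bp
  [134,142): 8 bp
  [142,151): 9 bp
  [151,157): 6 bp
  [157,168): 11 bp
  [168,181): 13 bp
  [181,195): 14 bp
  [195,204): 9 bp
  [204,208): 4 bp
  [208,222): 14 bp
  [222,226): 4 bp
  [226,235): 9 bp
  [235,252): 17 bp
  [252,260): 8 bp
  [260,264): 4 bp

[4,4,4,6,6,7,8,8,8,8,8,9,9,9,9,11,11,12,12,12,13,14,14,15,17,26]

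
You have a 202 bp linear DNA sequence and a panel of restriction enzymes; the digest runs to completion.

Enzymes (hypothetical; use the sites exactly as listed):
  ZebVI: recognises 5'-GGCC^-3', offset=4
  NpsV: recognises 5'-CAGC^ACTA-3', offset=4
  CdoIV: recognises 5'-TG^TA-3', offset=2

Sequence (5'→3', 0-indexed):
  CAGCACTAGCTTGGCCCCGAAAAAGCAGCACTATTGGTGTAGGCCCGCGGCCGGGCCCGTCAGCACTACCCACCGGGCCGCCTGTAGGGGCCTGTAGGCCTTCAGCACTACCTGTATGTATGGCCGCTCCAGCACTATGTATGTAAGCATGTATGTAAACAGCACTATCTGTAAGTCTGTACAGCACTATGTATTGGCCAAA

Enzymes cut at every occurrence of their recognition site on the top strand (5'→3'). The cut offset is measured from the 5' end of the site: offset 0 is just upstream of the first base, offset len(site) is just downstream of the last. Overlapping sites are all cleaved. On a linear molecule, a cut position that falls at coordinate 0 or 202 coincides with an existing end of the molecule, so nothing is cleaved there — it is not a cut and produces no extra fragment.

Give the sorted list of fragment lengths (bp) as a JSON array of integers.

[2,3,4,4,4,4,5,5,6,6,6,6,6,6,7,7,7,8,8,8,8,8,8,8,8,10,12,13,15]

Per-enzyme occurrences:
  ZebVI GGCC/4: at [12, 41, 48, 53, 75, 88, 96, 121, 195] ⇒ [16, 45, 52, 57, 79, 92, 100, 125, 199]
  NpsV CAGCACTA/4: at [0, 25, 60, 102, 129, 159, 181] ⇒ [4, 29, 64, 106, 133, 163, 185]
  CdoIV TGTA/2: at [37, 82, 92, 112, 116, 137, 141, 149, 153, 169, 177, 189] ⇒ [39, 84, 94, 114, 118, 139, 143, 151, 155, 171, 179, 191]

All cut coordinates (distinct, sorted): [4, 16, 29, 39, 45, 52, 57, 64, 79, 84, 92, 94, 100, 106, 114, 118, 125, 133, 139, 143, 151, 155, 163, 171, 179, 185, 191, 199]

Fragments:
  [0,4): 4 bp
  [4,16): 12 bp
  [16,29): 13 bp
  [29,39): 10 bp
  [39,45): 6 bp
  [45,52): 7 bp
  [52,57): 5 bp
  [57,64): 7 bp
  [64,79): 15 bp
  [79,84): 5 bp
  [84,92): 8 bp
  [92,94): 2 bp
  [94,100): 6 bp
  [100,106): 6 bp
  [106,114): 8 bp
  [114,118): 4 bp
  [118,125): 7 bp
  [125,133): 8 bp
  [133,139): 6 bp
  [139,143): 4 bp
  [143,151): 8 bp
  [151,155): 4 bp
  [155,163): 8 bp
  [163,171): 8 bp
  [171,179): 8 bp
  [179,185): 6 bp
  [185,191): 6 bp
  [191,199): 8 bp
  [199,202): 3 bp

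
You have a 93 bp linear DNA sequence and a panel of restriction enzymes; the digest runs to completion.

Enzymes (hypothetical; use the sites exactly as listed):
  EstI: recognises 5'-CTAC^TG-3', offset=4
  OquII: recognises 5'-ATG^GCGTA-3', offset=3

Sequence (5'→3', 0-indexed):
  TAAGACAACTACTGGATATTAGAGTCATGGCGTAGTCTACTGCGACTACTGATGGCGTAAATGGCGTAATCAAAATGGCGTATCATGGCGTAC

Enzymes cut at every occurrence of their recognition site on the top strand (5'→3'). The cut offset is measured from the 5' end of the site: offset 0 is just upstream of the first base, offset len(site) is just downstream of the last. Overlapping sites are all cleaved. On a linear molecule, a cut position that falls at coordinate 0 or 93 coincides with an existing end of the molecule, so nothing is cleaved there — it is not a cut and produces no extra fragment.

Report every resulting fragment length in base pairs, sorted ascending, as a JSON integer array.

Scan for sites:
  EstI CTACTG/4: at [8, 36, 45] ⇒ [12, 40, 49]
  OquII ATGGCGTA/3: at [26, 51, 60, 74, 84] ⇒ [29, 54, 63, 77, 87]

All cut coordinates (distinct, sorted): [12, 29, 40, 49, 54, 63, 77, 87]

Fragments:
  [0,12): 12 bp
  [12,29): 17 bp
  [29,40): 11 bp
  [40,49): 9 bp
  [49,54): 5 bp
  [54,63): 9 bp
  [63,77): 14 bp
  [77,87): 10 bp
  [87,93): 6 bp

[5,6,9,9,10,11,12,14,17]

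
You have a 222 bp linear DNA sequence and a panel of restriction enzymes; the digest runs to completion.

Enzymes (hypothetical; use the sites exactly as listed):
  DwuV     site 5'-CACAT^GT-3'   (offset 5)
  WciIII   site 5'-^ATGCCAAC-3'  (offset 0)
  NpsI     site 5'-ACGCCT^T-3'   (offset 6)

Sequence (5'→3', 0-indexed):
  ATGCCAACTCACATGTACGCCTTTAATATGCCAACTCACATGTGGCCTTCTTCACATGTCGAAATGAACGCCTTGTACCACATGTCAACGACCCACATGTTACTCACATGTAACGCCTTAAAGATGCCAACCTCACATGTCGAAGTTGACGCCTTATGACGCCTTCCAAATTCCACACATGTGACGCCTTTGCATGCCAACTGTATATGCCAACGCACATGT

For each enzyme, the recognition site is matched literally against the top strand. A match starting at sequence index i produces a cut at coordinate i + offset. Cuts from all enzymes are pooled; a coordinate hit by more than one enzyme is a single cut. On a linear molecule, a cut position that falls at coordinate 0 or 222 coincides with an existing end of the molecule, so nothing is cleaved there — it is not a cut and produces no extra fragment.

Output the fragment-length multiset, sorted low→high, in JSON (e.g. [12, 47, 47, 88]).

[2,4,5,5,8,9,9,10,10,11,13,14,14,14,15,15,16,16,16,16]

Scan for sites:
  DwuV (CACATGT, off=5): starts [9, 36, 52, 78, 93, 104, 133, 175, 215] → cuts [14, 41, 57, 83, 98, 109, 138, 180, 220]
  WciIII (ATGCCAAC, off=0): starts [0, 27, 123, 193, 206] → cuts [27, 123, 193, 206] (position 0 is a terminus of the linear molecule — no cut)
  NpsI (ACGCCTT, off=6): starts [16, 67, 112, 148, 158, 183] → cuts [22, 73, 118, 154, 164, 189]

All cut coordinates (distinct, sorted): [14, 22, 27, 41, 57, 73, 83, 98, 109, 118, 123, 138, 154, 164, 180, 189, 193, 206, 220]

Fragments:
  [0,14): 14 bp
  [14,22): 8 bp
  [22,27): 5 bp
  [27,41): 14 bp
  [41,57): 16 bp
  [57,73): 16 bp
  [73,83): 10 bp
  [83,98): 15 bp
  [98,109): 11 bp
  [109,118): 9 bp
  [118,123): 5 bp
  [123,138): 15 bp
  [138,154): 16 bp
  [154,164): 10 bp
  [164,180): 16 bp
  [180,189): 9 bp
  [189,193): 4 bp
  [193,206): 13 bp
  [206,220): 14 bp
  [220,222): 2 bp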